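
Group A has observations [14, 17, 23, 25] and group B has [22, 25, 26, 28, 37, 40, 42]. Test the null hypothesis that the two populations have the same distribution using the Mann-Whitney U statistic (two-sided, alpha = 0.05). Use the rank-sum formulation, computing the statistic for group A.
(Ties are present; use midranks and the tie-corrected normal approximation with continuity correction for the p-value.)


Step 1: Combine and sort all 11 observations; assign midranks.
sorted (value, group): (14,X), (17,X), (22,Y), (23,X), (25,X), (25,Y), (26,Y), (28,Y), (37,Y), (40,Y), (42,Y)
ranks: 14->1, 17->2, 22->3, 23->4, 25->5.5, 25->5.5, 26->7, 28->8, 37->9, 40->10, 42->11
Step 2: Rank sum for X: R1 = 1 + 2 + 4 + 5.5 = 12.5.
Step 3: U_X = R1 - n1(n1+1)/2 = 12.5 - 4*5/2 = 12.5 - 10 = 2.5.
       U_Y = n1*n2 - U_X = 28 - 2.5 = 25.5.
Step 4: Ties are present, so use the tie-corrected normal approximation (with continuity correction) for the p-value.
Step 5: p-value = 0.037202; compare to alpha = 0.05. reject H0.

U_X = 2.5, p = 0.037202, reject H0 at alpha = 0.05.


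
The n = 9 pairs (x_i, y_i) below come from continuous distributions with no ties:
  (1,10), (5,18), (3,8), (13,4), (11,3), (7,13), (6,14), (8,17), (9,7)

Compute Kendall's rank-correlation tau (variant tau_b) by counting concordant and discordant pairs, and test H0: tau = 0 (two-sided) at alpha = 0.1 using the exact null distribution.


Step 1: Enumerate the 36 unordered pairs (i,j) with i<j and classify each by sign(x_j-x_i) * sign(y_j-y_i).
  (1,2):dx=+4,dy=+8->C; (1,3):dx=+2,dy=-2->D; (1,4):dx=+12,dy=-6->D; (1,5):dx=+10,dy=-7->D
  (1,6):dx=+6,dy=+3->C; (1,7):dx=+5,dy=+4->C; (1,8):dx=+7,dy=+7->C; (1,9):dx=+8,dy=-3->D
  (2,3):dx=-2,dy=-10->C; (2,4):dx=+8,dy=-14->D; (2,5):dx=+6,dy=-15->D; (2,6):dx=+2,dy=-5->D
  (2,7):dx=+1,dy=-4->D; (2,8):dx=+3,dy=-1->D; (2,9):dx=+4,dy=-11->D; (3,4):dx=+10,dy=-4->D
  (3,5):dx=+8,dy=-5->D; (3,6):dx=+4,dy=+5->C; (3,7):dx=+3,dy=+6->C; (3,8):dx=+5,dy=+9->C
  (3,9):dx=+6,dy=-1->D; (4,5):dx=-2,dy=-1->C; (4,6):dx=-6,dy=+9->D; (4,7):dx=-7,dy=+10->D
  (4,8):dx=-5,dy=+13->D; (4,9):dx=-4,dy=+3->D; (5,6):dx=-4,dy=+10->D; (5,7):dx=-5,dy=+11->D
  (5,8):dx=-3,dy=+14->D; (5,9):dx=-2,dy=+4->D; (6,7):dx=-1,dy=+1->D; (6,8):dx=+1,dy=+4->C
  (6,9):dx=+2,dy=-6->D; (7,8):dx=+2,dy=+3->C; (7,9):dx=+3,dy=-7->D; (8,9):dx=+1,dy=-10->D
Step 2: C = 11, D = 25, total pairs = 36.
Step 3: tau = (C - D)/(n(n-1)/2) = (11 - 25)/36 = -0.388889.
Step 4: Exact two-sided p-value (enumerate n! = 362880 permutations of y under H0): p = 0.180181.
Step 5: alpha = 0.1. fail to reject H0.

tau_b = -0.3889 (C=11, D=25), p = 0.180181, fail to reject H0.


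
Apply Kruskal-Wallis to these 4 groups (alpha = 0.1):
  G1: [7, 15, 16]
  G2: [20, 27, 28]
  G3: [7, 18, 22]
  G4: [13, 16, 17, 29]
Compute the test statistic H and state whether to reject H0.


Step 1: Combine all N = 13 observations and assign midranks.
sorted (value, group, rank): (7,G1,1.5), (7,G3,1.5), (13,G4,3), (15,G1,4), (16,G1,5.5), (16,G4,5.5), (17,G4,7), (18,G3,8), (20,G2,9), (22,G3,10), (27,G2,11), (28,G2,12), (29,G4,13)
Step 2: Sum ranks within each group.
R_1 = 11 (n_1 = 3)
R_2 = 32 (n_2 = 3)
R_3 = 19.5 (n_3 = 3)
R_4 = 28.5 (n_4 = 4)
Step 3: H = 12/(N(N+1)) * sum(R_i^2/n_i) - 3(N+1)
     = 12/(13*14) * (11^2/3 + 32^2/3 + 19.5^2/3 + 28.5^2/4) - 3*14
     = 0.065934 * 711.479 - 42
     = 4.910714.
Step 4: Ties present; correction factor C = 1 - 12/(13^3 - 13) = 0.994505. Corrected H = 4.910714 / 0.994505 = 4.937845.
Step 5: Under H0, H ~ chi^2(3); p-value = 0.176405.
Step 6: alpha = 0.1. fail to reject H0.

H = 4.9378, df = 3, p = 0.176405, fail to reject H0.


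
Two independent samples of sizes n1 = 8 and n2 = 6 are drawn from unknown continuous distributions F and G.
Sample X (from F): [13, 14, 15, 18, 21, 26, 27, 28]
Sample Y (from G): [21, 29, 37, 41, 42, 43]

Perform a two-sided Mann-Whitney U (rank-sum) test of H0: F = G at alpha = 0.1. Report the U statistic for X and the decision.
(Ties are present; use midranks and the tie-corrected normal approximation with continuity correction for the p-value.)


Step 1: Combine and sort all 14 observations; assign midranks.
sorted (value, group): (13,X), (14,X), (15,X), (18,X), (21,X), (21,Y), (26,X), (27,X), (28,X), (29,Y), (37,Y), (41,Y), (42,Y), (43,Y)
ranks: 13->1, 14->2, 15->3, 18->4, 21->5.5, 21->5.5, 26->7, 27->8, 28->9, 29->10, 37->11, 41->12, 42->13, 43->14
Step 2: Rank sum for X: R1 = 1 + 2 + 3 + 4 + 5.5 + 7 + 8 + 9 = 39.5.
Step 3: U_X = R1 - n1(n1+1)/2 = 39.5 - 8*9/2 = 39.5 - 36 = 3.5.
       U_Y = n1*n2 - U_X = 48 - 3.5 = 44.5.
Step 4: Ties are present, so use the tie-corrected normal approximation (with continuity correction) for the p-value.
Step 5: p-value = 0.009743; compare to alpha = 0.1. reject H0.

U_X = 3.5, p = 0.009743, reject H0 at alpha = 0.1.


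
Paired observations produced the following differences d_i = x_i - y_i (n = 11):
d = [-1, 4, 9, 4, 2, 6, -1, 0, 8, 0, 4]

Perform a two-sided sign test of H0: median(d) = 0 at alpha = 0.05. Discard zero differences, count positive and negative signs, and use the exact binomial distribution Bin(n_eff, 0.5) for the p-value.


Step 1: Discard zero differences. Original n = 11; n_eff = number of nonzero differences = 9.
Nonzero differences (with sign): -1, +4, +9, +4, +2, +6, -1, +8, +4
Step 2: Count signs: positive = 7, negative = 2.
Step 3: Under H0: P(positive) = 0.5, so the number of positives S ~ Bin(9, 0.5).
Step 4: Two-sided exact p-value = sum of Bin(9,0.5) probabilities at or below the observed probability = 0.179688.
Step 5: alpha = 0.05. fail to reject H0.

n_eff = 9, pos = 7, neg = 2, p = 0.179688, fail to reject H0.


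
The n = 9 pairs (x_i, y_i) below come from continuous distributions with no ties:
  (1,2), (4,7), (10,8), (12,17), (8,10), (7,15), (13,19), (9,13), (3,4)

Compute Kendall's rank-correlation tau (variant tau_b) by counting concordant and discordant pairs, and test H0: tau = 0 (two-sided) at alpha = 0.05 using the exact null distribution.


Step 1: Enumerate the 36 unordered pairs (i,j) with i<j and classify each by sign(x_j-x_i) * sign(y_j-y_i).
  (1,2):dx=+3,dy=+5->C; (1,3):dx=+9,dy=+6->C; (1,4):dx=+11,dy=+15->C; (1,5):dx=+7,dy=+8->C
  (1,6):dx=+6,dy=+13->C; (1,7):dx=+12,dy=+17->C; (1,8):dx=+8,dy=+11->C; (1,9):dx=+2,dy=+2->C
  (2,3):dx=+6,dy=+1->C; (2,4):dx=+8,dy=+10->C; (2,5):dx=+4,dy=+3->C; (2,6):dx=+3,dy=+8->C
  (2,7):dx=+9,dy=+12->C; (2,8):dx=+5,dy=+6->C; (2,9):dx=-1,dy=-3->C; (3,4):dx=+2,dy=+9->C
  (3,5):dx=-2,dy=+2->D; (3,6):dx=-3,dy=+7->D; (3,7):dx=+3,dy=+11->C; (3,8):dx=-1,dy=+5->D
  (3,9):dx=-7,dy=-4->C; (4,5):dx=-4,dy=-7->C; (4,6):dx=-5,dy=-2->C; (4,7):dx=+1,dy=+2->C
  (4,8):dx=-3,dy=-4->C; (4,9):dx=-9,dy=-13->C; (5,6):dx=-1,dy=+5->D; (5,7):dx=+5,dy=+9->C
  (5,8):dx=+1,dy=+3->C; (5,9):dx=-5,dy=-6->C; (6,7):dx=+6,dy=+4->C; (6,8):dx=+2,dy=-2->D
  (6,9):dx=-4,dy=-11->C; (7,8):dx=-4,dy=-6->C; (7,9):dx=-10,dy=-15->C; (8,9):dx=-6,dy=-9->C
Step 2: C = 31, D = 5, total pairs = 36.
Step 3: tau = (C - D)/(n(n-1)/2) = (31 - 5)/36 = 0.722222.
Step 4: Exact two-sided p-value (enumerate n! = 362880 permutations of y under H0): p = 0.005886.
Step 5: alpha = 0.05. reject H0.

tau_b = 0.7222 (C=31, D=5), p = 0.005886, reject H0.


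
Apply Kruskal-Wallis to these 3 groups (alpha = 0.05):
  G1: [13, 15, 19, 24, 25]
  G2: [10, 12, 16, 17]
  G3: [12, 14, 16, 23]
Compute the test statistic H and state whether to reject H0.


Step 1: Combine all N = 13 observations and assign midranks.
sorted (value, group, rank): (10,G2,1), (12,G2,2.5), (12,G3,2.5), (13,G1,4), (14,G3,5), (15,G1,6), (16,G2,7.5), (16,G3,7.5), (17,G2,9), (19,G1,10), (23,G3,11), (24,G1,12), (25,G1,13)
Step 2: Sum ranks within each group.
R_1 = 45 (n_1 = 5)
R_2 = 20 (n_2 = 4)
R_3 = 26 (n_3 = 4)
Step 3: H = 12/(N(N+1)) * sum(R_i^2/n_i) - 3(N+1)
     = 12/(13*14) * (45^2/5 + 20^2/4 + 26^2/4) - 3*14
     = 0.065934 * 674 - 42
     = 2.439560.
Step 4: Ties present; correction factor C = 1 - 12/(13^3 - 13) = 0.994505. Corrected H = 2.439560 / 0.994505 = 2.453039.
Step 5: Under H0, H ~ chi^2(2); p-value = 0.293312.
Step 6: alpha = 0.05. fail to reject H0.

H = 2.4530, df = 2, p = 0.293312, fail to reject H0.


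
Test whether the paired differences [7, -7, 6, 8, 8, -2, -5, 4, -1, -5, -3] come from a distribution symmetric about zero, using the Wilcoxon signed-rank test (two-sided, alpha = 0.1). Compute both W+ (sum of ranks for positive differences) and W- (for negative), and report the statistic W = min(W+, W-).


Step 1: Drop any zero differences (none here) and take |d_i|.
|d| = [7, 7, 6, 8, 8, 2, 5, 4, 1, 5, 3]
Step 2: Midrank |d_i| (ties get averaged ranks).
ranks: |7|->8.5, |7|->8.5, |6|->7, |8|->10.5, |8|->10.5, |2|->2, |5|->5.5, |4|->4, |1|->1, |5|->5.5, |3|->3
Step 3: Attach original signs; sum ranks with positive sign and with negative sign.
W+ = 8.5 + 7 + 10.5 + 10.5 + 4 = 40.5
W- = 8.5 + 2 + 5.5 + 1 + 5.5 + 3 = 25.5
(Check: W+ + W- = 66 should equal n(n+1)/2 = 66.)
Step 4: Test statistic W = min(W+, W-) = 25.5.
Step 5: Ties in |d|, so use the tie-corrected normal approximation.
        E[W] = n(n+1)/4 = 11*12/4 = 33.
        Tie groups: |d|=5 (t=2), |d|=7 (t=2), |d|=8 (t=2); sum(t^3 - t) = 18.
        Var[W] = n(n+1)(2n+1)/24 - sum(t^3-t)/48 = 3036/24 - 18/48 = 126.125.
        z = (W - E[W]) / sqrt(Var[W]) = (25.5 - 33) / 11.2305 = -0.6678.
        Two-sided p = 2*Phi(z) = 0.504247.
Step 6: alpha = 0.1. fail to reject H0.

W+ = 40.5, W- = 25.5, W = min = 25.5, p = 0.504247, fail to reject H0.


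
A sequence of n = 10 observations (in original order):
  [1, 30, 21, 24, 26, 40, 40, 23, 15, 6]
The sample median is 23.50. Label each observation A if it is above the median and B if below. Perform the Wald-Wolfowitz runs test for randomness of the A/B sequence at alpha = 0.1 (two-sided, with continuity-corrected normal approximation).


Step 1: Compute median = 23.50; label A = above, B = below.
Labels in order: BABAAAABBB  (n_A = 5, n_B = 5)
Step 2: Count runs R = 5.
Step 3: Under H0 (random ordering), E[R] = 2*n_A*n_B/(n_A+n_B) + 1 = 2*5*5/10 + 1 = 6.0000.
        Var[R] = 2*n_A*n_B*(2*n_A*n_B - n_A - n_B) / ((n_A+n_B)^2 * (n_A+n_B-1)) = 2000/900 = 2.2222.
        SD[R] = 1.4907.
Step 4: Continuity-corrected z = (R + 0.5 - E[R]) / SD[R] = (5 + 0.5 - 6.0000) / 1.4907 = -0.3354.
Step 5: Two-sided p-value via normal approximation = 2*(1 - Phi(|z|)) = 0.737316.
Step 6: alpha = 0.1. fail to reject H0.

R = 5, z = -0.3354, p = 0.737316, fail to reject H0.


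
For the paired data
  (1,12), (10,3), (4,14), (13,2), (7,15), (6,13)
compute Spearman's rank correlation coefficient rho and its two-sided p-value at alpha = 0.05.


Step 1: Rank x and y separately (midranks; no ties here).
rank(x): 1->1, 10->5, 4->2, 13->6, 7->4, 6->3
rank(y): 12->3, 3->2, 14->5, 2->1, 15->6, 13->4
Step 2: d_i = R_x(i) - R_y(i); compute d_i^2.
  (1-3)^2=4, (5-2)^2=9, (2-5)^2=9, (6-1)^2=25, (4-6)^2=4, (3-4)^2=1
sum(d^2) = 52.
Step 3: rho = 1 - 6*52 / (6*(6^2 - 1)) = 1 - 312/210 = -0.485714.
Step 4: Under H0, t = rho * sqrt((n-2)/(1-rho^2)) = -1.1113 ~ t(4).
Step 5: Two-sided p-value from the t-distribution with 4 df = 0.328723.
Step 6: alpha = 0.05. fail to reject H0.

rho = -0.4857, p = 0.328723, fail to reject H0 at alpha = 0.05.


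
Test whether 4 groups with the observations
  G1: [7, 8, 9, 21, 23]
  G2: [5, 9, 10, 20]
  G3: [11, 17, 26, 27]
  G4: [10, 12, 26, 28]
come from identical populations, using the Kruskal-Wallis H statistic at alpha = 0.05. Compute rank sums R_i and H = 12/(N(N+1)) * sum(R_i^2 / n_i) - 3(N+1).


Step 1: Combine all N = 17 observations and assign midranks.
sorted (value, group, rank): (5,G2,1), (7,G1,2), (8,G1,3), (9,G1,4.5), (9,G2,4.5), (10,G2,6.5), (10,G4,6.5), (11,G3,8), (12,G4,9), (17,G3,10), (20,G2,11), (21,G1,12), (23,G1,13), (26,G3,14.5), (26,G4,14.5), (27,G3,16), (28,G4,17)
Step 2: Sum ranks within each group.
R_1 = 34.5 (n_1 = 5)
R_2 = 23 (n_2 = 4)
R_3 = 48.5 (n_3 = 4)
R_4 = 47 (n_4 = 4)
Step 3: H = 12/(N(N+1)) * sum(R_i^2/n_i) - 3(N+1)
     = 12/(17*18) * (34.5^2/5 + 23^2/4 + 48.5^2/4 + 47^2/4) - 3*18
     = 0.039216 * 1510.61 - 54
     = 5.239706.
Step 4: Ties present; correction factor C = 1 - 18/(17^3 - 17) = 0.996324. Corrected H = 5.239706 / 0.996324 = 5.259041.
Step 5: Under H0, H ~ chi^2(3); p-value = 0.153782.
Step 6: alpha = 0.05. fail to reject H0.

H = 5.2590, df = 3, p = 0.153782, fail to reject H0.


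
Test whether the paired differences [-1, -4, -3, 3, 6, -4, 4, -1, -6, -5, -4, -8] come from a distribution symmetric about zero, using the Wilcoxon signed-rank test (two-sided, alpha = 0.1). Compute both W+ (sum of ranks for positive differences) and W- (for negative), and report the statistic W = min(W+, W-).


Step 1: Drop any zero differences (none here) and take |d_i|.
|d| = [1, 4, 3, 3, 6, 4, 4, 1, 6, 5, 4, 8]
Step 2: Midrank |d_i| (ties get averaged ranks).
ranks: |1|->1.5, |4|->6.5, |3|->3.5, |3|->3.5, |6|->10.5, |4|->6.5, |4|->6.5, |1|->1.5, |6|->10.5, |5|->9, |4|->6.5, |8|->12
Step 3: Attach original signs; sum ranks with positive sign and with negative sign.
W+ = 3.5 + 10.5 + 6.5 = 20.5
W- = 1.5 + 6.5 + 3.5 + 6.5 + 1.5 + 10.5 + 9 + 6.5 + 12 = 57.5
(Check: W+ + W- = 78 should equal n(n+1)/2 = 78.)
Step 4: Test statistic W = min(W+, W-) = 20.5.
Step 5: Ties in |d|, so use the tie-corrected normal approximation.
        E[W] = n(n+1)/4 = 12*13/4 = 39.
        Tie groups: |d|=1 (t=2), |d|=3 (t=2), |d|=4 (t=4), |d|=6 (t=2); sum(t^3 - t) = 78.
        Var[W] = n(n+1)(2n+1)/24 - sum(t^3-t)/48 = 3900/24 - 78/48 = 160.875.
        z = (W - E[W]) / sqrt(Var[W]) = (20.5 - 39) / 12.6837 = -1.4586.
        Two-sided p = 2*Phi(z) = 0.144683.
Step 6: alpha = 0.1. fail to reject H0.

W+ = 20.5, W- = 57.5, W = min = 20.5, p = 0.144683, fail to reject H0.


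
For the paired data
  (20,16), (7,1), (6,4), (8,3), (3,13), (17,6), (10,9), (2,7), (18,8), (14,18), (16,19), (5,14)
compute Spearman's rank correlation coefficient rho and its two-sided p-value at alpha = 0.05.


Step 1: Rank x and y separately (midranks; no ties here).
rank(x): 20->12, 7->5, 6->4, 8->6, 3->2, 17->10, 10->7, 2->1, 18->11, 14->8, 16->9, 5->3
rank(y): 16->10, 1->1, 4->3, 3->2, 13->8, 6->4, 9->7, 7->5, 8->6, 18->11, 19->12, 14->9
Step 2: d_i = R_x(i) - R_y(i); compute d_i^2.
  (12-10)^2=4, (5-1)^2=16, (4-3)^2=1, (6-2)^2=16, (2-8)^2=36, (10-4)^2=36, (7-7)^2=0, (1-5)^2=16, (11-6)^2=25, (8-11)^2=9, (9-12)^2=9, (3-9)^2=36
sum(d^2) = 204.
Step 3: rho = 1 - 6*204 / (12*(12^2 - 1)) = 1 - 1224/1716 = 0.286713.
Step 4: Under H0, t = rho * sqrt((n-2)/(1-rho^2)) = 0.9464 ~ t(10).
Step 5: Two-sided p-value from the t-distribution with 10 df = 0.366251.
Step 6: alpha = 0.05. fail to reject H0.

rho = 0.2867, p = 0.366251, fail to reject H0 at alpha = 0.05.


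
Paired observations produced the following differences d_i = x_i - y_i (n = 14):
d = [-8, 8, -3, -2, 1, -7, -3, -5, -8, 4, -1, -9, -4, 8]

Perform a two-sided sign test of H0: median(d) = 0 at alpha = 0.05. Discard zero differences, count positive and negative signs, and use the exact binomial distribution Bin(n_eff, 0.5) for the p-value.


Step 1: Discard zero differences. Original n = 14; n_eff = number of nonzero differences = 14.
Nonzero differences (with sign): -8, +8, -3, -2, +1, -7, -3, -5, -8, +4, -1, -9, -4, +8
Step 2: Count signs: positive = 4, negative = 10.
Step 3: Under H0: P(positive) = 0.5, so the number of positives S ~ Bin(14, 0.5).
Step 4: Two-sided exact p-value = sum of Bin(14,0.5) probabilities at or below the observed probability = 0.179565.
Step 5: alpha = 0.05. fail to reject H0.

n_eff = 14, pos = 4, neg = 10, p = 0.179565, fail to reject H0.


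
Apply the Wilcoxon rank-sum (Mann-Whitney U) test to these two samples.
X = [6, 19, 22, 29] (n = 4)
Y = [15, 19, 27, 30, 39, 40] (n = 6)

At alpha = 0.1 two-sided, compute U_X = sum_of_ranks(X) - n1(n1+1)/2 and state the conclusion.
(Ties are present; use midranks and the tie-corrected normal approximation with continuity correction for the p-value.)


Step 1: Combine and sort all 10 observations; assign midranks.
sorted (value, group): (6,X), (15,Y), (19,X), (19,Y), (22,X), (27,Y), (29,X), (30,Y), (39,Y), (40,Y)
ranks: 6->1, 15->2, 19->3.5, 19->3.5, 22->5, 27->6, 29->7, 30->8, 39->9, 40->10
Step 2: Rank sum for X: R1 = 1 + 3.5 + 5 + 7 = 16.5.
Step 3: U_X = R1 - n1(n1+1)/2 = 16.5 - 4*5/2 = 16.5 - 10 = 6.5.
       U_Y = n1*n2 - U_X = 24 - 6.5 = 17.5.
Step 4: Ties are present, so use the tie-corrected normal approximation (with continuity correction) for the p-value.
Step 5: p-value = 0.284958; compare to alpha = 0.1. fail to reject H0.

U_X = 6.5, p = 0.284958, fail to reject H0 at alpha = 0.1.


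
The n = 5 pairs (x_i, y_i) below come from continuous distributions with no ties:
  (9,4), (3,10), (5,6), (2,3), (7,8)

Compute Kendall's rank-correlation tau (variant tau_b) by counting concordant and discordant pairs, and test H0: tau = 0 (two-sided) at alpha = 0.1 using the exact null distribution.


Step 1: Enumerate the 10 unordered pairs (i,j) with i<j and classify each by sign(x_j-x_i) * sign(y_j-y_i).
  (1,2):dx=-6,dy=+6->D; (1,3):dx=-4,dy=+2->D; (1,4):dx=-7,dy=-1->C; (1,5):dx=-2,dy=+4->D
  (2,3):dx=+2,dy=-4->D; (2,4):dx=-1,dy=-7->C; (2,5):dx=+4,dy=-2->D; (3,4):dx=-3,dy=-3->C
  (3,5):dx=+2,dy=+2->C; (4,5):dx=+5,dy=+5->C
Step 2: C = 5, D = 5, total pairs = 10.
Step 3: tau = (C - D)/(n(n-1)/2) = (5 - 5)/10 = 0.000000.
Step 4: Exact two-sided p-value (enumerate n! = 120 permutations of y under H0): p = 1.000000.
Step 5: alpha = 0.1. fail to reject H0.

tau_b = 0.0000 (C=5, D=5), p = 1.000000, fail to reject H0.


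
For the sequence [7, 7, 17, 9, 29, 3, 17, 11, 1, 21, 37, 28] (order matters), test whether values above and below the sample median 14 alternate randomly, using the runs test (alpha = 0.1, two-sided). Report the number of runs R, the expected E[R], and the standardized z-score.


Step 1: Compute median = 14; label A = above, B = below.
Labels in order: BBABABABBAAA  (n_A = 6, n_B = 6)
Step 2: Count runs R = 8.
Step 3: Under H0 (random ordering), E[R] = 2*n_A*n_B/(n_A+n_B) + 1 = 2*6*6/12 + 1 = 7.0000.
        Var[R] = 2*n_A*n_B*(2*n_A*n_B - n_A - n_B) / ((n_A+n_B)^2 * (n_A+n_B-1)) = 4320/1584 = 2.7273.
        SD[R] = 1.6514.
Step 4: Continuity-corrected z = (R - 0.5 - E[R]) / SD[R] = (8 - 0.5 - 7.0000) / 1.6514 = 0.3028.
Step 5: Two-sided p-value via normal approximation = 2*(1 - Phi(|z|)) = 0.762069.
Step 6: alpha = 0.1. fail to reject H0.

R = 8, z = 0.3028, p = 0.762069, fail to reject H0.


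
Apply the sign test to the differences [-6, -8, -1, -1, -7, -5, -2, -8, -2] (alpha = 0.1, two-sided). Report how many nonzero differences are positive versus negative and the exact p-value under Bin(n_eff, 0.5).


Step 1: Discard zero differences. Original n = 9; n_eff = number of nonzero differences = 9.
Nonzero differences (with sign): -6, -8, -1, -1, -7, -5, -2, -8, -2
Step 2: Count signs: positive = 0, negative = 9.
Step 3: Under H0: P(positive) = 0.5, so the number of positives S ~ Bin(9, 0.5).
Step 4: Two-sided exact p-value = sum of Bin(9,0.5) probabilities at or below the observed probability = 0.003906.
Step 5: alpha = 0.1. reject H0.

n_eff = 9, pos = 0, neg = 9, p = 0.003906, reject H0.


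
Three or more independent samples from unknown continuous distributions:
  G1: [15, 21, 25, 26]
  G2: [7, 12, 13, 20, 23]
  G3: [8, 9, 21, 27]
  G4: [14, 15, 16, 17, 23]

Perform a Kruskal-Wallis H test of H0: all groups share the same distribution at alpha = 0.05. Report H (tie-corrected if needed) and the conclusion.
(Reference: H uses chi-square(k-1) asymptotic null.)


Step 1: Combine all N = 18 observations and assign midranks.
sorted (value, group, rank): (7,G2,1), (8,G3,2), (9,G3,3), (12,G2,4), (13,G2,5), (14,G4,6), (15,G1,7.5), (15,G4,7.5), (16,G4,9), (17,G4,10), (20,G2,11), (21,G1,12.5), (21,G3,12.5), (23,G2,14.5), (23,G4,14.5), (25,G1,16), (26,G1,17), (27,G3,18)
Step 2: Sum ranks within each group.
R_1 = 53 (n_1 = 4)
R_2 = 35.5 (n_2 = 5)
R_3 = 35.5 (n_3 = 4)
R_4 = 47 (n_4 = 5)
Step 3: H = 12/(N(N+1)) * sum(R_i^2/n_i) - 3(N+1)
     = 12/(18*19) * (53^2/4 + 35.5^2/5 + 35.5^2/4 + 47^2/5) - 3*19
     = 0.035088 * 1711.16 - 57
     = 3.040789.
Step 4: Ties present; correction factor C = 1 - 18/(18^3 - 18) = 0.996904. Corrected H = 3.040789 / 0.996904 = 3.050233.
Step 5: Under H0, H ~ chi^2(3); p-value = 0.383945.
Step 6: alpha = 0.05. fail to reject H0.

H = 3.0502, df = 3, p = 0.383945, fail to reject H0.


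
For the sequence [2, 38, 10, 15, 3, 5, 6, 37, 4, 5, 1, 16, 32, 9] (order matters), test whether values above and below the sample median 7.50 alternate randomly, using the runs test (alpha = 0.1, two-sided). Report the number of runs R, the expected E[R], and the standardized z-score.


Step 1: Compute median = 7.50; label A = above, B = below.
Labels in order: BAAABBBABBBAAA  (n_A = 7, n_B = 7)
Step 2: Count runs R = 6.
Step 3: Under H0 (random ordering), E[R] = 2*n_A*n_B/(n_A+n_B) + 1 = 2*7*7/14 + 1 = 8.0000.
        Var[R] = 2*n_A*n_B*(2*n_A*n_B - n_A - n_B) / ((n_A+n_B)^2 * (n_A+n_B-1)) = 8232/2548 = 3.2308.
        SD[R] = 1.7974.
Step 4: Continuity-corrected z = (R + 0.5 - E[R]) / SD[R] = (6 + 0.5 - 8.0000) / 1.7974 = -0.8345.
Step 5: Two-sided p-value via normal approximation = 2*(1 - Phi(|z|)) = 0.403986.
Step 6: alpha = 0.1. fail to reject H0.

R = 6, z = -0.8345, p = 0.403986, fail to reject H0.


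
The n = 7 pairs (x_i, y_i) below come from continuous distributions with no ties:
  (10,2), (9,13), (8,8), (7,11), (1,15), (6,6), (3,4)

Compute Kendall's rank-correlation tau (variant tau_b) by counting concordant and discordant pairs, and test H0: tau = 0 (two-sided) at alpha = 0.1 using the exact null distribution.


Step 1: Enumerate the 21 unordered pairs (i,j) with i<j and classify each by sign(x_j-x_i) * sign(y_j-y_i).
  (1,2):dx=-1,dy=+11->D; (1,3):dx=-2,dy=+6->D; (1,4):dx=-3,dy=+9->D; (1,5):dx=-9,dy=+13->D
  (1,6):dx=-4,dy=+4->D; (1,7):dx=-7,dy=+2->D; (2,3):dx=-1,dy=-5->C; (2,4):dx=-2,dy=-2->C
  (2,5):dx=-8,dy=+2->D; (2,6):dx=-3,dy=-7->C; (2,7):dx=-6,dy=-9->C; (3,4):dx=-1,dy=+3->D
  (3,5):dx=-7,dy=+7->D; (3,6):dx=-2,dy=-2->C; (3,7):dx=-5,dy=-4->C; (4,5):dx=-6,dy=+4->D
  (4,6):dx=-1,dy=-5->C; (4,7):dx=-4,dy=-7->C; (5,6):dx=+5,dy=-9->D; (5,7):dx=+2,dy=-11->D
  (6,7):dx=-3,dy=-2->C
Step 2: C = 9, D = 12, total pairs = 21.
Step 3: tau = (C - D)/(n(n-1)/2) = (9 - 12)/21 = -0.142857.
Step 4: Exact two-sided p-value (enumerate n! = 5040 permutations of y under H0): p = 0.772619.
Step 5: alpha = 0.1. fail to reject H0.

tau_b = -0.1429 (C=9, D=12), p = 0.772619, fail to reject H0.


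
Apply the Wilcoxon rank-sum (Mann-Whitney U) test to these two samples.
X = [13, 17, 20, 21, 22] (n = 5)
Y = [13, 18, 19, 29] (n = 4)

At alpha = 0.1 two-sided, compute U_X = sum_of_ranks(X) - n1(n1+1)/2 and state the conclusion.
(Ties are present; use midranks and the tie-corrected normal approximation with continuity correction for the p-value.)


Step 1: Combine and sort all 9 observations; assign midranks.
sorted (value, group): (13,X), (13,Y), (17,X), (18,Y), (19,Y), (20,X), (21,X), (22,X), (29,Y)
ranks: 13->1.5, 13->1.5, 17->3, 18->4, 19->5, 20->6, 21->7, 22->8, 29->9
Step 2: Rank sum for X: R1 = 1.5 + 3 + 6 + 7 + 8 = 25.5.
Step 3: U_X = R1 - n1(n1+1)/2 = 25.5 - 5*6/2 = 25.5 - 15 = 10.5.
       U_Y = n1*n2 - U_X = 20 - 10.5 = 9.5.
Step 4: Ties are present, so use the tie-corrected normal approximation (with continuity correction) for the p-value.
Step 5: p-value = 1.000000; compare to alpha = 0.1. fail to reject H0.

U_X = 10.5, p = 1.000000, fail to reject H0 at alpha = 0.1.


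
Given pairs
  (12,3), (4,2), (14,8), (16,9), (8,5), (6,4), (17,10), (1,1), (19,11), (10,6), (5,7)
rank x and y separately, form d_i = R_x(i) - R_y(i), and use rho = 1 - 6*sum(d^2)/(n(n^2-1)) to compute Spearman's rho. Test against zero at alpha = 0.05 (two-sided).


Step 1: Rank x and y separately (midranks; no ties here).
rank(x): 12->7, 4->2, 14->8, 16->9, 8->5, 6->4, 17->10, 1->1, 19->11, 10->6, 5->3
rank(y): 3->3, 2->2, 8->8, 9->9, 5->5, 4->4, 10->10, 1->1, 11->11, 6->6, 7->7
Step 2: d_i = R_x(i) - R_y(i); compute d_i^2.
  (7-3)^2=16, (2-2)^2=0, (8-8)^2=0, (9-9)^2=0, (5-5)^2=0, (4-4)^2=0, (10-10)^2=0, (1-1)^2=0, (11-11)^2=0, (6-6)^2=0, (3-7)^2=16
sum(d^2) = 32.
Step 3: rho = 1 - 6*32 / (11*(11^2 - 1)) = 1 - 192/1320 = 0.854545.
Step 4: Under H0, t = rho * sqrt((n-2)/(1-rho^2)) = 4.9360 ~ t(9).
Step 5: Two-sided p-value from the t-distribution with 9 df = 0.000807.
Step 6: alpha = 0.05. reject H0.

rho = 0.8545, p = 0.000807, reject H0 at alpha = 0.05.


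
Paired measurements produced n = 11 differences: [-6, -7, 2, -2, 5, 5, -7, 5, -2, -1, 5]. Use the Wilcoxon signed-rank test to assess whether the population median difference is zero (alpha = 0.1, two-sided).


Step 1: Drop any zero differences (none here) and take |d_i|.
|d| = [6, 7, 2, 2, 5, 5, 7, 5, 2, 1, 5]
Step 2: Midrank |d_i| (ties get averaged ranks).
ranks: |6|->9, |7|->10.5, |2|->3, |2|->3, |5|->6.5, |5|->6.5, |7|->10.5, |5|->6.5, |2|->3, |1|->1, |5|->6.5
Step 3: Attach original signs; sum ranks with positive sign and with negative sign.
W+ = 3 + 6.5 + 6.5 + 6.5 + 6.5 = 29
W- = 9 + 10.5 + 3 + 10.5 + 3 + 1 = 37
(Check: W+ + W- = 66 should equal n(n+1)/2 = 66.)
Step 4: Test statistic W = min(W+, W-) = 29.
Step 5: Ties in |d|, so use the tie-corrected normal approximation.
        E[W] = n(n+1)/4 = 11*12/4 = 33.
        Tie groups: |d|=2 (t=3), |d|=5 (t=4), |d|=7 (t=2); sum(t^3 - t) = 90.
        Var[W] = n(n+1)(2n+1)/24 - sum(t^3-t)/48 = 3036/24 - 90/48 = 124.625.
        z = (W - E[W]) / sqrt(Var[W]) = (29 - 33) / 11.1636 = -0.3583.
        Two-sided p = 2*Phi(z) = 0.720112.
Step 6: alpha = 0.1. fail to reject H0.

W+ = 29, W- = 37, W = min = 29, p = 0.720112, fail to reject H0.


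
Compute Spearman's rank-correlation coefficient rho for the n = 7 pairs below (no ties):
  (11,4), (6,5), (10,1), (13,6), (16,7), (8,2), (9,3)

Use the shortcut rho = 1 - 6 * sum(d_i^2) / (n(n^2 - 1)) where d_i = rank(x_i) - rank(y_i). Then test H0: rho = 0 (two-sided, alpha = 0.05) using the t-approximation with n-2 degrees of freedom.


Step 1: Rank x and y separately (midranks; no ties here).
rank(x): 11->5, 6->1, 10->4, 13->6, 16->7, 8->2, 9->3
rank(y): 4->4, 5->5, 1->1, 6->6, 7->7, 2->2, 3->3
Step 2: d_i = R_x(i) - R_y(i); compute d_i^2.
  (5-4)^2=1, (1-5)^2=16, (4-1)^2=9, (6-6)^2=0, (7-7)^2=0, (2-2)^2=0, (3-3)^2=0
sum(d^2) = 26.
Step 3: rho = 1 - 6*26 / (7*(7^2 - 1)) = 1 - 156/336 = 0.535714.
Step 4: Under H0, t = rho * sqrt((n-2)/(1-rho^2)) = 1.4186 ~ t(5).
Step 5: Two-sided p-value from the t-distribution with 5 df = 0.215217.
Step 6: alpha = 0.05. fail to reject H0.

rho = 0.5357, p = 0.215217, fail to reject H0 at alpha = 0.05.


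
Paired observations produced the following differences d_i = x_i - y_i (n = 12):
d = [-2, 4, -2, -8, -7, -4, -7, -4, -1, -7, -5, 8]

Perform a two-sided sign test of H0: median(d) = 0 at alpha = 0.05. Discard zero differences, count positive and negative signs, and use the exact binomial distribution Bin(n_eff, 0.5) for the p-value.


Step 1: Discard zero differences. Original n = 12; n_eff = number of nonzero differences = 12.
Nonzero differences (with sign): -2, +4, -2, -8, -7, -4, -7, -4, -1, -7, -5, +8
Step 2: Count signs: positive = 2, negative = 10.
Step 3: Under H0: P(positive) = 0.5, so the number of positives S ~ Bin(12, 0.5).
Step 4: Two-sided exact p-value = sum of Bin(12,0.5) probabilities at or below the observed probability = 0.038574.
Step 5: alpha = 0.05. reject H0.

n_eff = 12, pos = 2, neg = 10, p = 0.038574, reject H0.


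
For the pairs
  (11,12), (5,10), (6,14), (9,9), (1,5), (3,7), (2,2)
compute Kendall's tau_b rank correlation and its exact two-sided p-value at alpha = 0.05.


Step 1: Enumerate the 21 unordered pairs (i,j) with i<j and classify each by sign(x_j-x_i) * sign(y_j-y_i).
  (1,2):dx=-6,dy=-2->C; (1,3):dx=-5,dy=+2->D; (1,4):dx=-2,dy=-3->C; (1,5):dx=-10,dy=-7->C
  (1,6):dx=-8,dy=-5->C; (1,7):dx=-9,dy=-10->C; (2,3):dx=+1,dy=+4->C; (2,4):dx=+4,dy=-1->D
  (2,5):dx=-4,dy=-5->C; (2,6):dx=-2,dy=-3->C; (2,7):dx=-3,dy=-8->C; (3,4):dx=+3,dy=-5->D
  (3,5):dx=-5,dy=-9->C; (3,6):dx=-3,dy=-7->C; (3,7):dx=-4,dy=-12->C; (4,5):dx=-8,dy=-4->C
  (4,6):dx=-6,dy=-2->C; (4,7):dx=-7,dy=-7->C; (5,6):dx=+2,dy=+2->C; (5,7):dx=+1,dy=-3->D
  (6,7):dx=-1,dy=-5->C
Step 2: C = 17, D = 4, total pairs = 21.
Step 3: tau = (C - D)/(n(n-1)/2) = (17 - 4)/21 = 0.619048.
Step 4: Exact two-sided p-value (enumerate n! = 5040 permutations of y under H0): p = 0.069048.
Step 5: alpha = 0.05. fail to reject H0.

tau_b = 0.6190 (C=17, D=4), p = 0.069048, fail to reject H0.


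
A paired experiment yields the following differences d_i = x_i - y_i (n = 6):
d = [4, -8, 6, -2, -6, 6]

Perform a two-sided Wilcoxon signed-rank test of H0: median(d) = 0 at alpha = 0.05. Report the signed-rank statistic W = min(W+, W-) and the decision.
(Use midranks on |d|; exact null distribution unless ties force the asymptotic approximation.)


Step 1: Drop any zero differences (none here) and take |d_i|.
|d| = [4, 8, 6, 2, 6, 6]
Step 2: Midrank |d_i| (ties get averaged ranks).
ranks: |4|->2, |8|->6, |6|->4, |2|->1, |6|->4, |6|->4
Step 3: Attach original signs; sum ranks with positive sign and with negative sign.
W+ = 2 + 4 + 4 = 10
W- = 6 + 1 + 4 = 11
(Check: W+ + W- = 21 should equal n(n+1)/2 = 21.)
Step 4: Test statistic W = min(W+, W-) = 10.
Step 5: Ties in |d|, so use the tie-corrected normal approximation.
        E[W] = n(n+1)/4 = 6*7/4 = 10.5.
        Tie groups: |d|=6 (t=3); sum(t^3 - t) = 24.
        Var[W] = n(n+1)(2n+1)/24 - sum(t^3-t)/48 = 546/24 - 24/48 = 22.25.
        z = (W - E[W]) / sqrt(Var[W]) = (10 - 10.5) / 4.7170 = -0.1060.
        Two-sided p = 2*Phi(z) = 0.915583.
Step 6: alpha = 0.05. fail to reject H0.

W+ = 10, W- = 11, W = min = 10, p = 0.915583, fail to reject H0.


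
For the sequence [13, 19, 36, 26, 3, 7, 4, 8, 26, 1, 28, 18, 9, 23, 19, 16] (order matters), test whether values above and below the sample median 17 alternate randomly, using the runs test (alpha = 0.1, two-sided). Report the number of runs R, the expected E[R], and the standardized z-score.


Step 1: Compute median = 17; label A = above, B = below.
Labels in order: BAAABBBBABAABAAB  (n_A = 8, n_B = 8)
Step 2: Count runs R = 9.
Step 3: Under H0 (random ordering), E[R] = 2*n_A*n_B/(n_A+n_B) + 1 = 2*8*8/16 + 1 = 9.0000.
        Var[R] = 2*n_A*n_B*(2*n_A*n_B - n_A - n_B) / ((n_A+n_B)^2 * (n_A+n_B-1)) = 14336/3840 = 3.7333.
        SD[R] = 1.9322.
Step 4: R = E[R], so z = 0 with no continuity correction.
Step 5: Two-sided p-value via normal approximation = 2*(1 - Phi(|z|)) = 1.000000.
Step 6: alpha = 0.1. fail to reject H0.

R = 9, z = 0.0000, p = 1.000000, fail to reject H0.


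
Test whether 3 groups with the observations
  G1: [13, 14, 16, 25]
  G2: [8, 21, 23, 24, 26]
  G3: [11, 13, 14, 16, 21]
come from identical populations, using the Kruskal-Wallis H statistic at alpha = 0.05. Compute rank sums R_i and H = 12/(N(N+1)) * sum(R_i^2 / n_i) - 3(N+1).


Step 1: Combine all N = 14 observations and assign midranks.
sorted (value, group, rank): (8,G2,1), (11,G3,2), (13,G1,3.5), (13,G3,3.5), (14,G1,5.5), (14,G3,5.5), (16,G1,7.5), (16,G3,7.5), (21,G2,9.5), (21,G3,9.5), (23,G2,11), (24,G2,12), (25,G1,13), (26,G2,14)
Step 2: Sum ranks within each group.
R_1 = 29.5 (n_1 = 4)
R_2 = 47.5 (n_2 = 5)
R_3 = 28 (n_3 = 5)
Step 3: H = 12/(N(N+1)) * sum(R_i^2/n_i) - 3(N+1)
     = 12/(14*15) * (29.5^2/4 + 47.5^2/5 + 28^2/5) - 3*15
     = 0.057143 * 825.612 - 45
     = 2.177857.
Step 4: Ties present; correction factor C = 1 - 24/(14^3 - 14) = 0.991209. Corrected H = 2.177857 / 0.991209 = 2.197173.
Step 5: Under H0, H ~ chi^2(2); p-value = 0.333342.
Step 6: alpha = 0.05. fail to reject H0.

H = 2.1972, df = 2, p = 0.333342, fail to reject H0.


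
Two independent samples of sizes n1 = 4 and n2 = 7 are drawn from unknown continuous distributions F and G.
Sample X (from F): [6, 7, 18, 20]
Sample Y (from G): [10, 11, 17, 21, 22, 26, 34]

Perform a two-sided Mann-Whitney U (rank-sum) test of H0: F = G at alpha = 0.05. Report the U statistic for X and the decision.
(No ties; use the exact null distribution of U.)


Step 1: Combine and sort all 11 observations; assign midranks.
sorted (value, group): (6,X), (7,X), (10,Y), (11,Y), (17,Y), (18,X), (20,X), (21,Y), (22,Y), (26,Y), (34,Y)
ranks: 6->1, 7->2, 10->3, 11->4, 17->5, 18->6, 20->7, 21->8, 22->9, 26->10, 34->11
Step 2: Rank sum for X: R1 = 1 + 2 + 6 + 7 = 16.
Step 3: U_X = R1 - n1(n1+1)/2 = 16 - 4*5/2 = 16 - 10 = 6.
       U_Y = n1*n2 - U_X = 28 - 6 = 22.
Step 4: No ties, so the exact null distribution of U (based on enumerating the C(11,4) = 330 equally likely rank assignments) gives the two-sided p-value.
Step 5: p-value = 0.163636; compare to alpha = 0.05. fail to reject H0.

U_X = 6, p = 0.163636, fail to reject H0 at alpha = 0.05.


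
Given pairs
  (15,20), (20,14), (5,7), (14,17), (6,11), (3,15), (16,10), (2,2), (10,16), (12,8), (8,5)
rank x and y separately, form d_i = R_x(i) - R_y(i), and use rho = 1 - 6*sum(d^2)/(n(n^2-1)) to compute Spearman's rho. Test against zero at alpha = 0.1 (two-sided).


Step 1: Rank x and y separately (midranks; no ties here).
rank(x): 15->9, 20->11, 5->3, 14->8, 6->4, 3->2, 16->10, 2->1, 10->6, 12->7, 8->5
rank(y): 20->11, 14->7, 7->3, 17->10, 11->6, 15->8, 10->5, 2->1, 16->9, 8->4, 5->2
Step 2: d_i = R_x(i) - R_y(i); compute d_i^2.
  (9-11)^2=4, (11-7)^2=16, (3-3)^2=0, (8-10)^2=4, (4-6)^2=4, (2-8)^2=36, (10-5)^2=25, (1-1)^2=0, (6-9)^2=9, (7-4)^2=9, (5-2)^2=9
sum(d^2) = 116.
Step 3: rho = 1 - 6*116 / (11*(11^2 - 1)) = 1 - 696/1320 = 0.472727.
Step 4: Under H0, t = rho * sqrt((n-2)/(1-rho^2)) = 1.6094 ~ t(9).
Step 5: Two-sided p-value from the t-distribution with 9 df = 0.141999.
Step 6: alpha = 0.1. fail to reject H0.

rho = 0.4727, p = 0.141999, fail to reject H0 at alpha = 0.1.


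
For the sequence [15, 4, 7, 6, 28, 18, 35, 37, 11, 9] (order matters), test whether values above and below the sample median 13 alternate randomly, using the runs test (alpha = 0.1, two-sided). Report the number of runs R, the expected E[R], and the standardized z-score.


Step 1: Compute median = 13; label A = above, B = below.
Labels in order: ABBBAAAABB  (n_A = 5, n_B = 5)
Step 2: Count runs R = 4.
Step 3: Under H0 (random ordering), E[R] = 2*n_A*n_B/(n_A+n_B) + 1 = 2*5*5/10 + 1 = 6.0000.
        Var[R] = 2*n_A*n_B*(2*n_A*n_B - n_A - n_B) / ((n_A+n_B)^2 * (n_A+n_B-1)) = 2000/900 = 2.2222.
        SD[R] = 1.4907.
Step 4: Continuity-corrected z = (R + 0.5 - E[R]) / SD[R] = (4 + 0.5 - 6.0000) / 1.4907 = -1.0062.
Step 5: Two-sided p-value via normal approximation = 2*(1 - Phi(|z|)) = 0.314305.
Step 6: alpha = 0.1. fail to reject H0.

R = 4, z = -1.0062, p = 0.314305, fail to reject H0.


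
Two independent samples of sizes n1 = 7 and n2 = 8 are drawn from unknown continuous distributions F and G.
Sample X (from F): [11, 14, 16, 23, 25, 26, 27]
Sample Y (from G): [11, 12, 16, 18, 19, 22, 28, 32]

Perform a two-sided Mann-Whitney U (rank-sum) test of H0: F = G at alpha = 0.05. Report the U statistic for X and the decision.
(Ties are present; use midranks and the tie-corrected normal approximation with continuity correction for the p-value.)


Step 1: Combine and sort all 15 observations; assign midranks.
sorted (value, group): (11,X), (11,Y), (12,Y), (14,X), (16,X), (16,Y), (18,Y), (19,Y), (22,Y), (23,X), (25,X), (26,X), (27,X), (28,Y), (32,Y)
ranks: 11->1.5, 11->1.5, 12->3, 14->4, 16->5.5, 16->5.5, 18->7, 19->8, 22->9, 23->10, 25->11, 26->12, 27->13, 28->14, 32->15
Step 2: Rank sum for X: R1 = 1.5 + 4 + 5.5 + 10 + 11 + 12 + 13 = 57.
Step 3: U_X = R1 - n1(n1+1)/2 = 57 - 7*8/2 = 57 - 28 = 29.
       U_Y = n1*n2 - U_X = 56 - 29 = 27.
Step 4: Ties are present, so use the tie-corrected normal approximation (with continuity correction) for the p-value.
Step 5: p-value = 0.953775; compare to alpha = 0.05. fail to reject H0.

U_X = 29, p = 0.953775, fail to reject H0 at alpha = 0.05.


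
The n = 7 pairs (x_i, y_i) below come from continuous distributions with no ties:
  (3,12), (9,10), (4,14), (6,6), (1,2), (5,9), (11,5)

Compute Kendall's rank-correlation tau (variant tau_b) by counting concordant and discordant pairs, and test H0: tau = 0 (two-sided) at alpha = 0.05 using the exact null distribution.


Step 1: Enumerate the 21 unordered pairs (i,j) with i<j and classify each by sign(x_j-x_i) * sign(y_j-y_i).
  (1,2):dx=+6,dy=-2->D; (1,3):dx=+1,dy=+2->C; (1,4):dx=+3,dy=-6->D; (1,5):dx=-2,dy=-10->C
  (1,6):dx=+2,dy=-3->D; (1,7):dx=+8,dy=-7->D; (2,3):dx=-5,dy=+4->D; (2,4):dx=-3,dy=-4->C
  (2,5):dx=-8,dy=-8->C; (2,6):dx=-4,dy=-1->C; (2,7):dx=+2,dy=-5->D; (3,4):dx=+2,dy=-8->D
  (3,5):dx=-3,dy=-12->C; (3,6):dx=+1,dy=-5->D; (3,7):dx=+7,dy=-9->D; (4,5):dx=-5,dy=-4->C
  (4,6):dx=-1,dy=+3->D; (4,7):dx=+5,dy=-1->D; (5,6):dx=+4,dy=+7->C; (5,7):dx=+10,dy=+3->C
  (6,7):dx=+6,dy=-4->D
Step 2: C = 9, D = 12, total pairs = 21.
Step 3: tau = (C - D)/(n(n-1)/2) = (9 - 12)/21 = -0.142857.
Step 4: Exact two-sided p-value (enumerate n! = 5040 permutations of y under H0): p = 0.772619.
Step 5: alpha = 0.05. fail to reject H0.

tau_b = -0.1429 (C=9, D=12), p = 0.772619, fail to reject H0.


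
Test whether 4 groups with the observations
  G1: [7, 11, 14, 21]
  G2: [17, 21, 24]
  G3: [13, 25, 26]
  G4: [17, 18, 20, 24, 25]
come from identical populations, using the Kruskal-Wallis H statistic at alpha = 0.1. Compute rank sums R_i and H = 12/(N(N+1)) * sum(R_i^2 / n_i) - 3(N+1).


Step 1: Combine all N = 15 observations and assign midranks.
sorted (value, group, rank): (7,G1,1), (11,G1,2), (13,G3,3), (14,G1,4), (17,G2,5.5), (17,G4,5.5), (18,G4,7), (20,G4,8), (21,G1,9.5), (21,G2,9.5), (24,G2,11.5), (24,G4,11.5), (25,G3,13.5), (25,G4,13.5), (26,G3,15)
Step 2: Sum ranks within each group.
R_1 = 16.5 (n_1 = 4)
R_2 = 26.5 (n_2 = 3)
R_3 = 31.5 (n_3 = 3)
R_4 = 45.5 (n_4 = 5)
Step 3: H = 12/(N(N+1)) * sum(R_i^2/n_i) - 3(N+1)
     = 12/(15*16) * (16.5^2/4 + 26.5^2/3 + 31.5^2/3 + 45.5^2/5) - 3*16
     = 0.050000 * 1046.95 - 48
     = 4.347292.
Step 4: Ties present; correction factor C = 1 - 24/(15^3 - 15) = 0.992857. Corrected H = 4.347292 / 0.992857 = 4.378567.
Step 5: Under H0, H ~ chi^2(3); p-value = 0.223381.
Step 6: alpha = 0.1. fail to reject H0.

H = 4.3786, df = 3, p = 0.223381, fail to reject H0.


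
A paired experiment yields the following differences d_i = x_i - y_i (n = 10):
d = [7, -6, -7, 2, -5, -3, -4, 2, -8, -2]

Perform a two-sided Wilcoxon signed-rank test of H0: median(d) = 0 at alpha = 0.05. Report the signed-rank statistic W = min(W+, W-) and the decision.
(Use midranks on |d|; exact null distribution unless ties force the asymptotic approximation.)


Step 1: Drop any zero differences (none here) and take |d_i|.
|d| = [7, 6, 7, 2, 5, 3, 4, 2, 8, 2]
Step 2: Midrank |d_i| (ties get averaged ranks).
ranks: |7|->8.5, |6|->7, |7|->8.5, |2|->2, |5|->6, |3|->4, |4|->5, |2|->2, |8|->10, |2|->2
Step 3: Attach original signs; sum ranks with positive sign and with negative sign.
W+ = 8.5 + 2 + 2 = 12.5
W- = 7 + 8.5 + 6 + 4 + 5 + 10 + 2 = 42.5
(Check: W+ + W- = 55 should equal n(n+1)/2 = 55.)
Step 4: Test statistic W = min(W+, W-) = 12.5.
Step 5: Ties in |d|, so use the tie-corrected normal approximation.
        E[W] = n(n+1)/4 = 10*11/4 = 27.5.
        Tie groups: |d|=2 (t=3), |d|=7 (t=2); sum(t^3 - t) = 30.
        Var[W] = n(n+1)(2n+1)/24 - sum(t^3-t)/48 = 2310/24 - 30/48 = 95.625.
        z = (W - E[W]) / sqrt(Var[W]) = (12.5 - 27.5) / 9.7788 = -1.5339.
        Two-sided p = 2*Phi(z) = 0.125047.
Step 6: alpha = 0.05. fail to reject H0.

W+ = 12.5, W- = 42.5, W = min = 12.5, p = 0.125047, fail to reject H0.


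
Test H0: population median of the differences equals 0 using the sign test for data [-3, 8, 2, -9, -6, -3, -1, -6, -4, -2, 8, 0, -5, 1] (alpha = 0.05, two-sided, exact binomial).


Step 1: Discard zero differences. Original n = 14; n_eff = number of nonzero differences = 13.
Nonzero differences (with sign): -3, +8, +2, -9, -6, -3, -1, -6, -4, -2, +8, -5, +1
Step 2: Count signs: positive = 4, negative = 9.
Step 3: Under H0: P(positive) = 0.5, so the number of positives S ~ Bin(13, 0.5).
Step 4: Two-sided exact p-value = sum of Bin(13,0.5) probabilities at or below the observed probability = 0.266846.
Step 5: alpha = 0.05. fail to reject H0.

n_eff = 13, pos = 4, neg = 9, p = 0.266846, fail to reject H0.


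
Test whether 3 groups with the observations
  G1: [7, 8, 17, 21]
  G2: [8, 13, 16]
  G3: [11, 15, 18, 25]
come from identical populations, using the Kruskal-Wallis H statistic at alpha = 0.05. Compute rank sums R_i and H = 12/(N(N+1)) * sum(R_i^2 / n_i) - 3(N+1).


Step 1: Combine all N = 11 observations and assign midranks.
sorted (value, group, rank): (7,G1,1), (8,G1,2.5), (8,G2,2.5), (11,G3,4), (13,G2,5), (15,G3,6), (16,G2,7), (17,G1,8), (18,G3,9), (21,G1,10), (25,G3,11)
Step 2: Sum ranks within each group.
R_1 = 21.5 (n_1 = 4)
R_2 = 14.5 (n_2 = 3)
R_3 = 30 (n_3 = 4)
Step 3: H = 12/(N(N+1)) * sum(R_i^2/n_i) - 3(N+1)
     = 12/(11*12) * (21.5^2/4 + 14.5^2/3 + 30^2/4) - 3*12
     = 0.090909 * 410.646 - 36
     = 1.331439.
Step 4: Ties present; correction factor C = 1 - 6/(11^3 - 11) = 0.995455. Corrected H = 1.331439 / 0.995455 = 1.337519.
Step 5: Under H0, H ~ chi^2(2); p-value = 0.512344.
Step 6: alpha = 0.05. fail to reject H0.

H = 1.3375, df = 2, p = 0.512344, fail to reject H0.
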